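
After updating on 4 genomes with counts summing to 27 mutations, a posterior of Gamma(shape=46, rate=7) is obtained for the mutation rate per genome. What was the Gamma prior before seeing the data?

Gamma–Poisson conjugacy: posterior shape = α + Σxᵢ, posterior rate = β + n.
So α = 46 − 27 = 19 and β = 7 − 4 = 3.

Gamma(shape=19, rate=3)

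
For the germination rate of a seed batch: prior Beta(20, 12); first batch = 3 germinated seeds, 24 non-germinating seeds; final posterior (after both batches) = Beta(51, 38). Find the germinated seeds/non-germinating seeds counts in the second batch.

Sequential conjugate updates are equivalent to a single update on the pooled data, so total successes = posterior α − prior α and total failures = posterior β − prior β.
Total across both batches: 51−20=31 germinated seeds, 38−12=26 non-germinating seeds.
Subtract the first batch: 31−3=28 germinated seeds and 26−24=2 non-germinating seeds.

28 germinated seeds and 2 non-germinating seeds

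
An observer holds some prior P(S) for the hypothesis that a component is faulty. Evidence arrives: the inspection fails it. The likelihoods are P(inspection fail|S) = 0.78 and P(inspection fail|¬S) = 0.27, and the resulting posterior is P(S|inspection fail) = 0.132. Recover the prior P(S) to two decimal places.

P(S) = 0.05

In odds form, posterior odds = prior odds × likelihood ratio, so prior odds = posterior odds ÷ LR.
Posterior odds = 0.132/(1−0.132) = 0.1521. LR = 0.78/0.27 = 2.8889.
Prior odds = 0.1521/2.8889 = 0.0526, so P(S) = 0.0526/(1+0.0526) ≈ 0.05.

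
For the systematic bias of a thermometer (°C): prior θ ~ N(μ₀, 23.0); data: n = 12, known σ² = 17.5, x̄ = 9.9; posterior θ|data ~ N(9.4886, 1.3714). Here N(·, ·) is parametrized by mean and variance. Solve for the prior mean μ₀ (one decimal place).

μ₀ = 3.0

The posterior mean is a precision-weighted average: μ_n = (τ₀μ₀ + τ_data·x̄)/(τ₀+τ_data), with τ₀=1/σ₀² and τ_data=n/σ².
Here τ₀ = 1/23.0 = 0.043478 and τ_data = 12/17.5 = 0.685714, so τ_n = 0.729192.
Rearranging for μ₀: μ₀ = (μ_n·τ_n − τ_data·x̄)/τ₀ = (9.4886·0.729192 − 0.685714·9.9) / 0.043478 = 0.130443/0.043478 ≈ 3.0.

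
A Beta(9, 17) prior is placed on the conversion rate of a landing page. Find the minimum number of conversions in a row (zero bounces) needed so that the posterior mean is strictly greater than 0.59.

k = 16

After k conversions and 0 bounces the posterior is Beta(9+k, 17), with mean (9+k)/(9+17+k).
Set (9+k)/(26+k) > 0.59 and solve: k > (0.59·26 − 9)/(1 − 0.59) = 15.463.
The smallest integer exceeding 15.463 is 16, and checking k=16: (25)/(42) = 0.5952 > 0.59.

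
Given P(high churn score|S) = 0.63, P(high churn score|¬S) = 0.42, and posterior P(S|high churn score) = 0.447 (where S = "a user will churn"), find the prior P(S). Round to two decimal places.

In odds form, posterior odds = prior odds × likelihood ratio, so prior odds = posterior odds ÷ LR.
Posterior odds = 0.447/(1−0.447) = 0.8083. LR = 0.63/0.42 = 1.5000.
Prior odds = 0.8083/1.5000 = 0.5389, so P(S) = 0.5389/(1+0.5389) ≈ 0.35.

P(S) = 0.35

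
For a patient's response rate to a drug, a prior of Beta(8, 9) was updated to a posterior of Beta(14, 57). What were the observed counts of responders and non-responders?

A Beta(a, b) prior with s successes and f failures in binomial data gives a Beta(a+s, b+f) posterior.
So s = 14 − 8 = 6 and f = 57 − 9 = 48.

6 responders and 48 non-responders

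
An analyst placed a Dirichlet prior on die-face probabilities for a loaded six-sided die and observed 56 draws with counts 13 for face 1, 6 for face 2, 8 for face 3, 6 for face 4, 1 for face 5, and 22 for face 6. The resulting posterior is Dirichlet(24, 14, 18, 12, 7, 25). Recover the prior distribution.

Dirichlet(11, 8, 10, 6, 6, 3)

For a Dirichlet(α) prior with multinomial counts c, the posterior is Dirichlet(α + c) componentwise.
Subtract each count from the matching posterior parameter: 24−13=11, 14−6=8, 18−8=10, 12−6=6, 7−1=6, 25−22=3.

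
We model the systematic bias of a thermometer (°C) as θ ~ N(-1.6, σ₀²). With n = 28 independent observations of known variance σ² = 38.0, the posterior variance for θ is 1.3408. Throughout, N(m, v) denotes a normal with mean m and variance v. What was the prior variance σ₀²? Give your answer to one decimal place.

σ₀² = 111.3

For the Normal–Normal model with known σ², precisions add: τ_n = τ₀ + n/σ².
So 1/σ₀² = 1/1.3408 − 28/38.0 = 0.745823 − 0.736842 = 0.008981.
Hence σ₀² = 1/0.008981 ≈ 111.3.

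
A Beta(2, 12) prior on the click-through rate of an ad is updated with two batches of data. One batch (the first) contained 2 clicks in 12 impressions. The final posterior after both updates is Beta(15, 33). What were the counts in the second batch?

11 clicks and 11 non-clicks

Sequential conjugate updates are equivalent to a single update on the pooled data, so total successes = posterior α − prior α and total failures = posterior β − prior β.
Total across both batches: 15−2=13 clicks, 33−12=21 non-clicks.
Subtract the first batch: 13−2=11 clicks and 21−10=11 non-clicks.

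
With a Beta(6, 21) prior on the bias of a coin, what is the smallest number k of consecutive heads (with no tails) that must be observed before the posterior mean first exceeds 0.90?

k = 184

After k heads and 0 tails the posterior is Beta(6+k, 21), with mean (6+k)/(6+21+k).
Set (6+k)/(27+k) > 0.90 and solve: k > (0.90·27 − 6)/(1 − 0.90) = 183.000.
The smallest integer exceeding 183.000 is 184, and checking k=184: (190)/(211) = 0.9005 > 0.90.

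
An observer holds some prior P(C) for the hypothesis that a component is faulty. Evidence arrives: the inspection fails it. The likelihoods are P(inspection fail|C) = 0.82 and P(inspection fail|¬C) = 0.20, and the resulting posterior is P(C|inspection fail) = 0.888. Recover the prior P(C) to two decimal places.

P(C) = 0.66

In odds form, posterior odds = prior odds × likelihood ratio, so prior odds = posterior odds ÷ LR.
Posterior odds = 0.888/(1−0.888) = 7.9286. LR = 0.82/0.20 = 4.1000.
Prior odds = 7.9286/4.1000 = 1.9338, so P(C) = 1.9338/(1+1.9338) ≈ 0.66.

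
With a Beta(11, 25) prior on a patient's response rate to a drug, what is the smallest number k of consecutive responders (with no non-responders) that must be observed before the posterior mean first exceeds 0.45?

k = 10

After k responders and 0 non-responders the posterior is Beta(11+k, 25), with mean (11+k)/(11+25+k).
Set (11+k)/(36+k) > 0.45 and solve: k > (0.45·36 − 11)/(1 − 0.45) = 9.455.
The smallest integer exceeding 9.455 is 10.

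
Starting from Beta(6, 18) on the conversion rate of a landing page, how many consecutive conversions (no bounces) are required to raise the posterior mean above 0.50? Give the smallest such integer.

After k conversions and 0 bounces the posterior is Beta(6+k, 18), with mean (6+k)/(6+18+k).
Set (6+k)/(24+k) > 0.50 and solve: k > (0.50·24 − 6)/(1 − 0.50) = 12.000.
The smallest integer exceeding 12.000 is 13.

k = 13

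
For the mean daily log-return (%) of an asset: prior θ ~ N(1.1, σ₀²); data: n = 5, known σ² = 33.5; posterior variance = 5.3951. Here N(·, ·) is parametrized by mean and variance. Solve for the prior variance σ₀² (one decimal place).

σ₀² = 27.7

For the Normal–Normal model with known σ², precisions add: τ_n = τ₀ + n/σ².
So 1/σ₀² = 1/5.3951 − 5/33.5 = 0.185353 − 0.149254 = 0.036099.
Hence σ₀² = 1/0.036099 ≈ 27.7.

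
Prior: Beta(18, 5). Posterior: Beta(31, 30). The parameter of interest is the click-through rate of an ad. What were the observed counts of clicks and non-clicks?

A Beta(α, β) prior with s successes and f failures in binomial data gives a Beta(α+s, β+f) posterior.
Match parameters: s=31−18=13, f=30−5=25.

13 clicks and 25 non-clicks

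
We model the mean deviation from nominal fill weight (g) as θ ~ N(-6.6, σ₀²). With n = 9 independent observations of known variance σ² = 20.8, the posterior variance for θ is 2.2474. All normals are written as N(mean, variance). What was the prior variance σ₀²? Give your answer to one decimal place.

Posterior precision equals prior precision plus data precision: 1/σ_n² = 1/σ₀² + n/σ².
So 1/σ₀² = 1/2.2474 − 9/20.8 = 0.444959 − 0.432692 = 0.012267.
Hence σ₀² = 1/0.012267 ≈ 81.5.

σ₀² = 81.5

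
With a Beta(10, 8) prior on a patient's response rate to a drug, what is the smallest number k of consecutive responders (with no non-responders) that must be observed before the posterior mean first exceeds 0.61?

k = 3

After k responders and 0 non-responders the posterior is Beta(10+k, 8), with mean (10+k)/(10+8+k).
Set (10+k)/(18+k) > 0.61 and solve: k > (0.61·18 − 10)/(1 − 0.61) = 2.513.
The smallest integer exceeding 2.513 is 3.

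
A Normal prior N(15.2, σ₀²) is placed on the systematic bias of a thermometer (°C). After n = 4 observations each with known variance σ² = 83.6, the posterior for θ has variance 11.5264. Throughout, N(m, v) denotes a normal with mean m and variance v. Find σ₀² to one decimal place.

σ₀² = 25.7

Posterior precision equals prior precision plus data precision: 1/σ_n² = 1/σ₀² + n/σ².
So 1/σ₀² = 1/11.5264 − 4/83.6 = 0.086757 − 0.047847 = 0.038910.
Hence σ₀² = 1/0.038910 ≈ 25.7.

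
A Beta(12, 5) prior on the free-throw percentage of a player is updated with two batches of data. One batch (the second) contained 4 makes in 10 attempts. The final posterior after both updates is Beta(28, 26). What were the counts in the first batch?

12 makes and 15 misses

Sequential conjugate updates are equivalent to a single update on the pooled data, so total successes = posterior α − prior α and total failures = posterior β − prior β.
Total across both batches: 28−12=16 makes, 26−5=21 misses.
Subtract the second batch: 16−4=12 makes and 21−6=15 misses.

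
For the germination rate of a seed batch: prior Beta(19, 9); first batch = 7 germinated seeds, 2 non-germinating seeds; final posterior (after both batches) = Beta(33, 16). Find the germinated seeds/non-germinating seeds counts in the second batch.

Because Beta–binomial updating is additive in the counts, the combined data contributed (α_post−α_prior, β_post−β_prior) successes and failures.
Total across both batches: 33−19=14 germinated seeds, 16−9=7 non-germinating seeds.
Subtract the first batch: 14−7=7 germinated seeds and 7−2=5 non-germinating seeds.

7 germinated seeds and 5 non-germinating seeds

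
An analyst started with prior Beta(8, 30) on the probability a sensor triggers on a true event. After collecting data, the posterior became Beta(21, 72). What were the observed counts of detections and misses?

A Beta(a, b) prior with s successes and f failures in binomial data gives a Beta(a+s, b+f) posterior.
Match parameters: s=21−8=13, f=72−30=42.

13 detections and 42 misses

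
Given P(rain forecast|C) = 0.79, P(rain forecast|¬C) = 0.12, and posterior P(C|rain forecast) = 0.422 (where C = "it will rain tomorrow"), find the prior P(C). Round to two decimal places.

In odds form, posterior odds = prior odds × likelihood ratio, so prior odds = posterior odds ÷ LR.
Posterior odds = 0.422/(1−0.422) = 0.7301. LR = 0.79/0.12 = 6.5833.
Prior odds = 0.7301/6.5833 = 0.1109, so P(C) = 0.1109/(1+0.1109) ≈ 0.10.

P(C) = 0.10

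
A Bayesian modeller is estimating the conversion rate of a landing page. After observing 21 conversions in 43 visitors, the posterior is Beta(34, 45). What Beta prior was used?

Beta is conjugate to the binomial likelihood: posterior = Beta(α+s, β+f).
So α = 34 − 21 = 13 and β = 45 − 22 = 23.

Beta(13, 23)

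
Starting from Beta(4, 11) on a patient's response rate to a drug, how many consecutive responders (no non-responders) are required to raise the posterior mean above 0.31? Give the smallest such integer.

k = 1

After k responders and 0 non-responders the posterior is Beta(4+k, 11), with mean (4+k)/(4+11+k).
Set (4+k)/(15+k) > 0.31 and solve: k > (0.31·15 − 4)/(1 − 0.31) = 0.942.
The smallest integer exceeding 0.942 is 1.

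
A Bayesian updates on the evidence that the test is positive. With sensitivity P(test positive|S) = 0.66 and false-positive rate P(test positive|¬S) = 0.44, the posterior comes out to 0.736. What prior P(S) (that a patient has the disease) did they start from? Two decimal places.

In odds form, posterior odds = prior odds × likelihood ratio, so prior odds = posterior odds ÷ LR.
Posterior odds = 0.736/(1−0.736) = 2.7879. LR = 0.66/0.44 = 1.5000.
Prior odds = 2.7879/1.5000 = 1.8586, so P(S) = 1.8586/(1+1.8586) ≈ 0.65.

P(S) = 0.65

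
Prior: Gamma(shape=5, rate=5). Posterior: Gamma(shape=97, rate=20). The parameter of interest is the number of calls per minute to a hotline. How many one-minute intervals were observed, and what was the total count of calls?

n = 15 one-minute intervals with total 92 calls

Gamma–Poisson conjugacy: posterior shape = α + Σxᵢ, posterior rate = β + n.
Matching: Σxᵢ = 97 − 5 = 92 and n = 20 − 5 = 15.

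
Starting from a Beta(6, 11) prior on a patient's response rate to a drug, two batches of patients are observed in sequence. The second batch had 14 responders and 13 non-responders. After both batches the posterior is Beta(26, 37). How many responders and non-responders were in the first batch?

Because Beta–binomial updating is additive in the counts, the combined data contributed (α_post−α_prior, β_post−β_prior) successes and failures.
Total across both batches: 26−6=20 responders, 37−11=26 non-responders.
Subtract the second batch: 20−14=6 responders and 26−13=13 non-responders.

6 responders and 13 non-responders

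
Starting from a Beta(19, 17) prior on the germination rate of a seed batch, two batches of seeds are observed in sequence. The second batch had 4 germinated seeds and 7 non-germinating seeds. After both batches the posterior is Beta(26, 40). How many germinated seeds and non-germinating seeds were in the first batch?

3 germinated seeds and 16 non-germinating seeds

Because Beta–binomial updating is additive in the counts, the combined data contributed (α_post−α_prior, β_post−β_prior) successes and failures.
Total across both batches: 26−19=7 germinated seeds, 40−17=23 non-germinating seeds.
Subtract the second batch: 7−4=3 germinated seeds and 23−7=16 non-germinating seeds.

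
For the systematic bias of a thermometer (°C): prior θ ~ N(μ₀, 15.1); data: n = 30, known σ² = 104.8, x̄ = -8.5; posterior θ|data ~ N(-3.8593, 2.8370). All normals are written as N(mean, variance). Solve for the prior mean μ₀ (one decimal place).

The posterior mean is a precision-weighted average: μ_n = (τ₀μ₀ + τ_data·x̄)/(τ₀+τ_data), with τ₀=1/σ₀² and τ_data=n/σ².
Here τ₀ = 1/15.1 = 0.066225 and τ_data = 30/104.8 = 0.286260, so τ_n = 0.352485.
Rearranging for μ₀: μ₀ = (μ_n·τ_n − τ_data·x̄)/τ₀ = (-3.8593·0.352485 − 0.286260·-8.5) / 0.066225 = 1.072865/0.066225 ≈ 16.2.

μ₀ = 16.2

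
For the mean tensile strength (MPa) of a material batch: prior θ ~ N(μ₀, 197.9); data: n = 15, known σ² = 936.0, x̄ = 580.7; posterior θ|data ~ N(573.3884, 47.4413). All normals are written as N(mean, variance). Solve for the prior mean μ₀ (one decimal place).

The posterior mean is a precision-weighted average: μ_n = (τ₀μ₀ + τ_data·x̄)/(τ₀+τ_data), with τ₀=1/σ₀² and τ_data=n/σ².
Here τ₀ = 1/197.9 = 0.005053 and τ_data = 15/936.0 = 0.016026, so τ_n = 0.021079.
Rearranging for μ₀: μ₀ = (μ_n·τ_n − τ_data·x̄)/τ₀ = (573.3884·0.021079 − 0.016026·580.7) / 0.005053 = 2.780156/0.005053 ≈ 550.2.

μ₀ = 550.2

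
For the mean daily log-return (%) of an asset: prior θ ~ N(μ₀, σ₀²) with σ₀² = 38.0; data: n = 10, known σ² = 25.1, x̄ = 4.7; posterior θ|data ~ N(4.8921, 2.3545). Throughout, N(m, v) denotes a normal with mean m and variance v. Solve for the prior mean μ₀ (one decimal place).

With known observation variance, the Normal–Normal posterior has precision τ_n = τ₀ + n/σ² and mean μ_n = (τ₀μ₀ + (n/σ²)x̄)/τ_n.
Here τ₀ = 1/38.0 = 0.026316 and τ_data = 10/25.1 = 0.398406, so τ_n = 0.424722.
Rearranging for μ₀: μ₀ = (μ_n·τ_n − τ_data·x̄)/τ₀ = (4.8921·0.424722 − 0.398406·4.7) / 0.026316 = 0.205274/0.026316 ≈ 7.8.

μ₀ = 7.8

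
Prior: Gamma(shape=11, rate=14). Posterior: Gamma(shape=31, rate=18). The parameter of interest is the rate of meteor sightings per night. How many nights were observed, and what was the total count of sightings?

n = 4 nights with total 20 sightings

Gamma–Poisson conjugacy: posterior shape = α + Σxᵢ, posterior rate = β + n.
Matching: Σxᵢ = 31 − 11 = 20 and n = 18 − 14 = 4.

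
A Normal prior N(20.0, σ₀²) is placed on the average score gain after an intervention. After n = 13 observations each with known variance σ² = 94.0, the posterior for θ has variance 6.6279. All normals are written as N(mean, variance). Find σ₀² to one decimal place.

σ₀² = 79.5

For the Normal–Normal model with known σ², precisions add: τ_n = τ₀ + n/σ².
So 1/σ₀² = 1/6.6279 − 13/94.0 = 0.150877 − 0.138298 = 0.012579.
Hence σ₀² = 1/0.012579 ≈ 79.5.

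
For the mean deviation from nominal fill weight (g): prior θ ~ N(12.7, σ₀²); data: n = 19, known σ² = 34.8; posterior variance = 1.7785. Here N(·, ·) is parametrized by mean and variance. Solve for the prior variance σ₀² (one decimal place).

σ₀² = 61.4

Posterior precision equals prior precision plus data precision: 1/σ_n² = 1/σ₀² + n/σ².
So 1/σ₀² = 1/1.7785 − 19/34.8 = 0.562272 − 0.545977 = 0.016295.
Hence σ₀² = 1/0.016295 ≈ 61.4.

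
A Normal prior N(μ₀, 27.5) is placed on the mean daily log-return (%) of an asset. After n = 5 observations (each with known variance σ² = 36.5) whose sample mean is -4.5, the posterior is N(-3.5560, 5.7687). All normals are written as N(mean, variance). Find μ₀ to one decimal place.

With known observation variance, the Normal–Normal posterior has precision τ_n = τ₀ + n/σ² and mean μ_n = (τ₀μ₀ + (n/σ²)x̄)/τ_n.
Here τ₀ = 1/27.5 = 0.036364 and τ_data = 5/36.5 = 0.136986, so τ_n = 0.173350.
Rearranging for μ₀: μ₀ = (μ_n·τ_n − τ_data·x̄)/τ₀ = (-3.5560·0.173350 − 0.136986·-4.5) / 0.036364 = 0.000004/0.036364 ≈ 0.0.

μ₀ = 0.0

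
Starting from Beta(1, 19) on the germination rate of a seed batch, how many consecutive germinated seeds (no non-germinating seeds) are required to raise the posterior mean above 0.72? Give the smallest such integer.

k = 48

After k germinated seeds and 0 non-germinating seeds the posterior is Beta(1+k, 19), with mean (1+k)/(1+19+k).
Set (1+k)/(20+k) > 0.72 and solve: k > (0.72·20 − 1)/(1 − 0.72) = 47.857.
The smallest integer exceeding 47.857 is 48, and checking k=48: (49)/(68) = 0.7206 > 0.72.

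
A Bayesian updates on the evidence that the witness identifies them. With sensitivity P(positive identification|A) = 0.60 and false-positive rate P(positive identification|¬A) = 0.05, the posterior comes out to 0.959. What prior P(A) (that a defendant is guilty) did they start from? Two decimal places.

Bayes' rule in odds form gives O(A|E) = O(A)·[P(E|A)/P(E|¬A)], hence O(A) = O(A|E)/LR.
Posterior odds = 0.959/(1−0.959) = 23.3902. LR = 0.60/0.05 = 12.0000.
Prior odds = 23.3902/12.0000 = 1.9492, so P(A) = 1.9492/(1+1.9492) ≈ 0.66.

P(A) = 0.66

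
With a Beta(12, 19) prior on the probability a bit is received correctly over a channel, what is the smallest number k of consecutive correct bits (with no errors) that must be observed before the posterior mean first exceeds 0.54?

After k correct bits and 0 errors the posterior is Beta(12+k, 19), with mean (12+k)/(12+19+k).
Set (12+k)/(31+k) > 0.54 and solve: k > (0.54·31 − 12)/(1 − 0.54) = 10.304.
The smallest integer exceeding 10.304 is 11.

k = 11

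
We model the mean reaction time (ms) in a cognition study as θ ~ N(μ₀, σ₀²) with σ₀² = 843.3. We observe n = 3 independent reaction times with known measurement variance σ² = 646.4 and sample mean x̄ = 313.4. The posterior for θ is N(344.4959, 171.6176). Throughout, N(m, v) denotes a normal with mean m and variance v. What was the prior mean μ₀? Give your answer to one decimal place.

μ₀ = 466.2

With known observation variance, the Normal–Normal posterior has precision τ_n = τ₀ + n/σ² and mean μ_n = (τ₀μ₀ + (n/σ²)x̄)/τ_n.
Here τ₀ = 1/843.3 = 0.001186 and τ_data = 3/646.4 = 0.004641, so τ_n = 0.005827.
Rearranging for μ₀: μ₀ = (μ_n·τ_n − τ_data·x̄)/τ₀ = (344.4959·0.005827 − 0.004641·313.4) / 0.001186 = 0.552888/0.001186 ≈ 466.2.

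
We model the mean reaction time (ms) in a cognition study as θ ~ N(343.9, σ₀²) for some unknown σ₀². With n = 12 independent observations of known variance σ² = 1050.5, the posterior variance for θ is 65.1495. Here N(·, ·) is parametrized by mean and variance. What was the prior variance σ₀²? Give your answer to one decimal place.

For the Normal–Normal model with known σ², precisions add: τ_n = τ₀ + n/σ².
So 1/σ₀² = 1/65.1495 − 12/1050.5 = 0.015349 − 0.011423 = 0.003926.
Hence σ₀² = 1/0.003926 ≈ 254.7.

σ₀² = 254.7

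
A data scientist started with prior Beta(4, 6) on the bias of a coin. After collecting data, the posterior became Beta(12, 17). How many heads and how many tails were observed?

8 heads and 11 tails

Beta is conjugate to the binomial likelihood: posterior = Beta(a+s, b+f).
So s = 12 − 4 = 8 and f = 17 − 6 = 11.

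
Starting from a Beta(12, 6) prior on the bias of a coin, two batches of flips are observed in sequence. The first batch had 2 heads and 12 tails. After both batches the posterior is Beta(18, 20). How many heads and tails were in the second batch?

Because Beta–binomial updating is additive in the counts, the combined data contributed (α_post−α_prior, β_post−β_prior) successes and failures.
Total across both batches: 18−12=6 heads, 20−6=14 tails.
Subtract the first batch: 6−2=4 heads and 14−12=2 tails.

4 heads and 2 tails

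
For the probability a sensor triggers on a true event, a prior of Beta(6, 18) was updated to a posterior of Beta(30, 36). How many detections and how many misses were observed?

24 detections and 18 misses

A Beta(α, β) prior with s successes and f failures in binomial data gives a Beta(α+s, β+f) posterior.
Match parameters: s=30−6=24, f=36−18=18.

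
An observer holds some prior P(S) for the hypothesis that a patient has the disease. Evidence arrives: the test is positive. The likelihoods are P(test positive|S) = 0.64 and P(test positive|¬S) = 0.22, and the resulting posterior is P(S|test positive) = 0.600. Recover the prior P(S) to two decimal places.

P(S) = 0.34

In odds form, posterior odds = prior odds × likelihood ratio, so prior odds = posterior odds ÷ LR.
Posterior odds = 0.600/(1−0.600) = 1.5000. LR = 0.64/0.22 = 2.9091.
Prior odds = 1.5000/2.9091 = 0.5156, so P(S) = 0.5156/(1+0.5156) ≈ 0.34.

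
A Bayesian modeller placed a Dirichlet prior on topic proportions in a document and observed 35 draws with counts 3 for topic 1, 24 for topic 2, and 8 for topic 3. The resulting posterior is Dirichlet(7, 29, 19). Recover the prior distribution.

For a Dirichlet(α) prior with multinomial counts c, the posterior is Dirichlet(α + c) componentwise.
Subtract each count from the matching posterior parameter: 7−3=4, 29−24=5, 19−8=11.

Dirichlet(4, 5, 11)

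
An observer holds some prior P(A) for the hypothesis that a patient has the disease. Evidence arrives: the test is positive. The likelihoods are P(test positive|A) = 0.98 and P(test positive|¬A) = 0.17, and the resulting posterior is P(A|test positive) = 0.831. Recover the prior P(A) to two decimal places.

P(A) = 0.46

In odds form, posterior odds = prior odds × likelihood ratio, so prior odds = posterior odds ÷ LR.
Posterior odds = 0.831/(1−0.831) = 4.9172. LR = 0.98/0.17 = 5.7647.
Prior odds = 4.9172/5.7647 = 0.8530, so P(A) = 0.8530/(1+0.8530) ≈ 0.46.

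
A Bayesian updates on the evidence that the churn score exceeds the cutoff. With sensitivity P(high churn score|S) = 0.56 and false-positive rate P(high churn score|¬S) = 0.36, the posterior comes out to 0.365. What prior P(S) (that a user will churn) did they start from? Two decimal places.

P(S) = 0.27

Bayes' rule in odds form gives O(S|E) = O(S)·[P(E|S)/P(E|¬S)], hence O(S) = O(S|E)/LR.
Posterior odds = 0.365/(1−0.365) = 0.5748. LR = 0.56/0.36 = 1.5556.
Prior odds = 0.5748/1.5556 = 0.3695, so P(S) = 0.3695/(1+0.3695) ≈ 0.27.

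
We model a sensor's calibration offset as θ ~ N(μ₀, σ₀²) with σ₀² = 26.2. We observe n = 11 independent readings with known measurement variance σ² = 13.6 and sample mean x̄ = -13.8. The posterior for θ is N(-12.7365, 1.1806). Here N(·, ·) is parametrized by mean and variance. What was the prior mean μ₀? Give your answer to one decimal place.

μ₀ = 9.8

With known observation variance, the Normal–Normal posterior has precision τ_n = τ₀ + n/σ² and mean μ_n = (τ₀μ₀ + (n/σ²)x̄)/τ_n.
Here τ₀ = 1/26.2 = 0.038168 and τ_data = 11/13.6 = 0.808824, so τ_n = 0.846992.
Rearranging for μ₀: μ₀ = (μ_n·τ_n − τ_data·x̄)/τ₀ = (-12.7365·0.846992 − 0.808824·-13.8) / 0.038168 = 0.374058/0.038168 ≈ 9.8.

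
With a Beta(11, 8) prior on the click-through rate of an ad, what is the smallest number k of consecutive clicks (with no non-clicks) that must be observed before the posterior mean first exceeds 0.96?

After k clicks and 0 non-clicks the posterior is Beta(11+k, 8), with mean (11+k)/(11+8+k).
Set (11+k)/(19+k) > 0.96 and solve: k > (0.96·19 − 11)/(1 − 0.96) = 181.000.
The smallest integer exceeding 181.000 is 182, and checking k=182: (193)/(201) = 0.9602 > 0.96.

k = 182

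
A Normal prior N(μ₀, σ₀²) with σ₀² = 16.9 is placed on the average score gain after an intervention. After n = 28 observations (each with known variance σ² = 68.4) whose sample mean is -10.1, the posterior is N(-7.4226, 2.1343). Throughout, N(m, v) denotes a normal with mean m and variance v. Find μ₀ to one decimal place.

With known observation variance, the Normal–Normal posterior has precision τ_n = τ₀ + n/σ² and mean μ_n = (τ₀μ₀ + (n/σ²)x̄)/τ_n.
Here τ₀ = 1/16.9 = 0.059172 and τ_data = 28/68.4 = 0.409357, so τ_n = 0.468529.
Rearranging for μ₀: μ₀ = (μ_n·τ_n − τ_data·x̄)/τ₀ = (-7.4226·0.468529 − 0.409357·-10.1) / 0.059172 = 0.656802/0.059172 ≈ 11.1.

μ₀ = 11.1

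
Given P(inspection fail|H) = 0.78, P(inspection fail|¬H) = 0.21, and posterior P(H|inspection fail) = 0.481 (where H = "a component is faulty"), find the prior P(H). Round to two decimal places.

P(H) = 0.20

In odds form, posterior odds = prior odds × likelihood ratio, so prior odds = posterior odds ÷ LR.
Posterior odds = 0.481/(1−0.481) = 0.9268. LR = 0.78/0.21 = 3.7143.
Prior odds = 0.9268/3.7143 = 0.2495, so P(H) = 0.2495/(1+0.2495) ≈ 0.20.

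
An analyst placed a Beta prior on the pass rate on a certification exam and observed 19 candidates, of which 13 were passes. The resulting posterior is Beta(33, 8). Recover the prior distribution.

Beta(20, 2)

A Beta(a, b) prior with s successes and f failures in binomial data gives a Beta(a+s, b+f) posterior.
Subtract the data counts: 33−13=20, 8−6=2.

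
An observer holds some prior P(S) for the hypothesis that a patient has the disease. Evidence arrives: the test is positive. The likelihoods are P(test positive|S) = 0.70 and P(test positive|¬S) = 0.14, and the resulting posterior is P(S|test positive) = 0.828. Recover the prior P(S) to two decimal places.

P(S) = 0.49

In odds form, posterior odds = prior odds × likelihood ratio, so prior odds = posterior odds ÷ LR.
Posterior odds = 0.828/(1−0.828) = 4.8140. LR = 0.70/0.14 = 5.0000.
Prior odds = 4.8140/5.0000 = 0.9628, so P(S) = 0.9628/(1+0.9628) ≈ 0.49.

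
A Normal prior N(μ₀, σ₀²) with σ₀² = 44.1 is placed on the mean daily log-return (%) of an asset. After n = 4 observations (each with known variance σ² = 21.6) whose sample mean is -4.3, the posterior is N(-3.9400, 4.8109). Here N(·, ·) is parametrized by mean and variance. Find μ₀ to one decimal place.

With known observation variance, the Normal–Normal posterior has precision τ_n = τ₀ + n/σ² and mean μ_n = (τ₀μ₀ + (n/σ²)x̄)/τ_n.
Here τ₀ = 1/44.1 = 0.022676 and τ_data = 4/21.6 = 0.185185, so τ_n = 0.207861.
Rearranging for μ₀: μ₀ = (μ_n·τ_n − τ_data·x̄)/τ₀ = (-3.9400·0.207861 − 0.185185·-4.3) / 0.022676 = -0.022677/0.022676 ≈ -1.0.

μ₀ = -1.0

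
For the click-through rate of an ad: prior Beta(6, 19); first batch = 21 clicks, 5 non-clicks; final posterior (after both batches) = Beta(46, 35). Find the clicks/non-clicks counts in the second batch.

Sequential conjugate updates are equivalent to a single update on the pooled data, so total successes = posterior α − prior α and total failures = posterior β − prior β.
Total across both batches: 46−6=40 clicks, 35−19=16 non-clicks.
Subtract the first batch: 40−21=19 clicks and 16−5=11 non-clicks.

19 clicks and 11 non-clicks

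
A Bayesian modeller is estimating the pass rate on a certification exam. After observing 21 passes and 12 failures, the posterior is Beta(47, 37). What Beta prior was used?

Beta(26, 25)

Under Beta–binomial conjugacy the posterior parameters are (α+s, β+f).
Subtract the data counts: 47−21=26, 37−12=25.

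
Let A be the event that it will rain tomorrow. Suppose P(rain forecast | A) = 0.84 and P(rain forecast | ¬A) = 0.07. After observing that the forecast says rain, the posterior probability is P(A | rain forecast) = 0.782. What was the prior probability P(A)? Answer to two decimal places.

P(A) = 0.23

In odds form, posterior odds = prior odds × likelihood ratio, so prior odds = posterior odds ÷ LR.
Posterior odds = 0.782/(1−0.782) = 3.5872. LR = 0.84/0.07 = 12.0000.
Prior odds = 3.5872/12.0000 = 0.2989, so P(A) = 0.2989/(1+0.2989) ≈ 0.23.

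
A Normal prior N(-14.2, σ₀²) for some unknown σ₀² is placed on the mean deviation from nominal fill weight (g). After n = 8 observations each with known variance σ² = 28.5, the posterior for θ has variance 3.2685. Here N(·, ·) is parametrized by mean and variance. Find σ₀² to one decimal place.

σ₀² = 39.6

Posterior precision equals prior precision plus data precision: 1/σ_n² = 1/σ₀² + n/σ².
So 1/σ₀² = 1/3.2685 − 8/28.5 = 0.305951 − 0.280702 = 0.025249.
Hence σ₀² = 1/0.025249 ≈ 39.6.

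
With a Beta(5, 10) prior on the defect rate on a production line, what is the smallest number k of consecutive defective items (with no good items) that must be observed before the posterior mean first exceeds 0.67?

k = 16

After k defective items and 0 good items the posterior is Beta(5+k, 10), with mean (5+k)/(5+10+k).
Set (5+k)/(15+k) > 0.67 and solve: k > (0.67·15 − 5)/(1 − 0.67) = 15.303.
The smallest integer exceeding 15.303 is 16.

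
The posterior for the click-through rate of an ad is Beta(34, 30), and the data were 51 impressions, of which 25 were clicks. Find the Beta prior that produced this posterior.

A Beta(a, b) prior with s successes and f failures in binomial data gives a Beta(a+s, b+f) posterior.
So a = 34 − 25 = 9 and b = 30 − 26 = 4.

Beta(9, 4)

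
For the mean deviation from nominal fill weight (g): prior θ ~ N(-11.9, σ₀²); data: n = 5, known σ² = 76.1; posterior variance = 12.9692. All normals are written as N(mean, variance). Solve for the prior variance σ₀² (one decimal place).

σ₀² = 87.7

For the Normal–Normal model with known σ², precisions add: τ_n = τ₀ + n/σ².
So 1/σ₀² = 1/12.9692 − 5/76.1 = 0.077106 − 0.065703 = 0.011403.
Hence σ₀² = 1/0.011403 ≈ 87.7.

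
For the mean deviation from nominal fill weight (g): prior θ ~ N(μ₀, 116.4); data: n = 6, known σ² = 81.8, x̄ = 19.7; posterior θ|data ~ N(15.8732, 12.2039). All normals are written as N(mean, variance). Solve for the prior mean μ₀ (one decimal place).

The posterior mean is a precision-weighted average: μ_n = (τ₀μ₀ + τ_data·x̄)/(τ₀+τ_data), with τ₀=1/σ₀² and τ_data=n/σ².
Here τ₀ = 1/116.4 = 0.008591 and τ_data = 6/81.8 = 0.073350, so τ_n = 0.081941.
Rearranging for μ₀: μ₀ = (μ_n·τ_n − τ_data·x̄)/τ₀ = (15.8732·0.081941 − 0.073350·19.7) / 0.008591 = -0.144329/0.008591 ≈ -16.8.

μ₀ = -16.8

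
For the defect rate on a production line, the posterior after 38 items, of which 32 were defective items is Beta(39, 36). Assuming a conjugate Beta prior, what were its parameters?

Under Beta–binomial conjugacy the posterior parameters are (α+s, β+f).
So α = 39 − 32 = 7 and β = 36 − 6 = 30.

Beta(7, 30)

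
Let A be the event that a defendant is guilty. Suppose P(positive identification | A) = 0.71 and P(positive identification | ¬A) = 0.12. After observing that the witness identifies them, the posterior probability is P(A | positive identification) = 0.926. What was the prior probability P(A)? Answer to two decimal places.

P(A) = 0.68

Bayes' rule in odds form gives O(A|E) = O(A)·[P(E|A)/P(E|¬A)], hence O(A) = O(A|E)/LR.
Posterior odds = 0.926/(1−0.926) = 12.5135. LR = 0.71/0.12 = 5.9167.
Prior odds = 12.5135/5.9167 = 2.1149, so P(A) = 2.1149/(1+2.1149) ≈ 0.68.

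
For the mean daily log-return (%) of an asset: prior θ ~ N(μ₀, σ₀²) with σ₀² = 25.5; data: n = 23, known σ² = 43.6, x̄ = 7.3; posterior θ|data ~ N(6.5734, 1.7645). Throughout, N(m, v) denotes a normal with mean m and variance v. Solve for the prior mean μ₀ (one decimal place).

The posterior mean is a precision-weighted average: μ_n = (τ₀μ₀ + τ_data·x̄)/(τ₀+τ_data), with τ₀=1/σ₀² and τ_data=n/σ².
Here τ₀ = 1/25.5 = 0.039216 and τ_data = 23/43.6 = 0.527523, so τ_n = 0.566739.
Rearranging for μ₀: μ₀ = (μ_n·τ_n − τ_data·x̄)/τ₀ = (6.5734·0.566739 − 0.527523·7.3) / 0.039216 = -0.125516/0.039216 ≈ -3.2.

μ₀ = -3.2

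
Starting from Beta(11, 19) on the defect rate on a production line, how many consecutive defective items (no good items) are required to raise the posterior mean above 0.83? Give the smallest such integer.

k = 82

After k defective items and 0 good items the posterior is Beta(11+k, 19), with mean (11+k)/(11+19+k).
Set (11+k)/(30+k) > 0.83 and solve: k > (0.83·30 − 11)/(1 − 0.83) = 81.765.
The smallest integer exceeding 81.765 is 82.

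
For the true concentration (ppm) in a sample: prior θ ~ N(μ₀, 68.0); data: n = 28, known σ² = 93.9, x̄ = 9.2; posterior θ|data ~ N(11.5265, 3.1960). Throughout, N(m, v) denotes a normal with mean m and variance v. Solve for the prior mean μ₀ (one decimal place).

μ₀ = 58.7

The posterior mean is a precision-weighted average: μ_n = (τ₀μ₀ + τ_data·x̄)/(τ₀+τ_data), with τ₀=1/σ₀² and τ_data=n/σ².
Here τ₀ = 1/68.0 = 0.014706 and τ_data = 28/93.9 = 0.298190, so τ_n = 0.312896.
Rearranging for μ₀: μ₀ = (μ_n·τ_n − τ_data·x̄)/τ₀ = (11.5265·0.312896 − 0.298190·9.2) / 0.014706 = 0.863248/0.014706 ≈ 58.7.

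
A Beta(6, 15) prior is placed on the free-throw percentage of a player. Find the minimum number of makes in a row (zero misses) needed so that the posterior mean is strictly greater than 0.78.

k = 48

After k makes and 0 misses the posterior is Beta(6+k, 15), with mean (6+k)/(6+15+k).
Set (6+k)/(21+k) > 0.78 and solve: k > (0.78·21 − 6)/(1 − 0.78) = 47.182.
The smallest integer exceeding 47.182 is 48.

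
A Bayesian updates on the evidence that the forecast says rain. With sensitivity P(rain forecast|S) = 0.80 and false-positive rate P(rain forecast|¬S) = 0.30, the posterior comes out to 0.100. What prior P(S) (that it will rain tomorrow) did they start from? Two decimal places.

Bayes' rule in odds form gives O(S|E) = O(S)·[P(E|S)/P(E|¬S)], hence O(S) = O(S|E)/LR.
Posterior odds = 0.100/(1−0.100) = 0.1111. LR = 0.80/0.30 = 2.6667.
Prior odds = 0.1111/2.6667 = 0.0417, so P(S) = 0.0417/(1+0.0417) ≈ 0.04.

P(S) = 0.04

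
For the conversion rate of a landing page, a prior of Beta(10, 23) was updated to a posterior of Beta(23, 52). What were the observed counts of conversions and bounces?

Under Beta–binomial conjugacy the posterior parameters are (a+s, b+f).
So s = 23 − 10 = 13 and f = 52 − 23 = 29.

13 conversions and 29 bounces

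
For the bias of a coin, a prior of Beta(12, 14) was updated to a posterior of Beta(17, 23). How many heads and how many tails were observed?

5 heads and 9 tails

Under Beta–binomial conjugacy the posterior parameters are (α+s, β+f).
Match parameters: s=17−12=5, f=23−14=9.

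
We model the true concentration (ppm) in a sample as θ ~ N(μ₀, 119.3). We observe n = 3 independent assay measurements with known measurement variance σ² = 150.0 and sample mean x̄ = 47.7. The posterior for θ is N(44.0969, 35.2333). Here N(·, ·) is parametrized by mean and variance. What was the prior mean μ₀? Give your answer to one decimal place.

The posterior mean is a precision-weighted average: μ_n = (τ₀μ₀ + τ_data·x̄)/(τ₀+τ_data), with τ₀=1/σ₀² and τ_data=n/σ².
Here τ₀ = 1/119.3 = 0.008382 and τ_data = 3/150.0 = 0.020000, so τ_n = 0.028382.
Rearranging for μ₀: μ₀ = (μ_n·τ_n − τ_data·x̄)/τ₀ = (44.0969·0.028382 − 0.020000·47.7) / 0.008382 = 0.297558/0.008382 ≈ 35.5.

μ₀ = 35.5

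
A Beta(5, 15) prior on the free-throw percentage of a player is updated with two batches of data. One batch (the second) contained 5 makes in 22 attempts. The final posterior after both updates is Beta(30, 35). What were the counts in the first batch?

Because Beta–binomial updating is additive in the counts, the combined data contributed (α_post−α_prior, β_post−β_prior) successes and failures.
Total across both batches: 30−5=25 makes, 35−15=20 misses.
Subtract the second batch: 25−5=20 makes and 20−17=3 misses.

20 makes and 3 misses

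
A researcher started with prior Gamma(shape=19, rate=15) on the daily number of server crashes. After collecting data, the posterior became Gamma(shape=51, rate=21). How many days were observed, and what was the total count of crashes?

n = 6 days with total 32 crashes

Gamma–Poisson conjugacy: posterior shape = α + Σxᵢ, posterior rate = β + n.
Matching: Σxᵢ = 51 − 19 = 32 and n = 21 − 15 = 6.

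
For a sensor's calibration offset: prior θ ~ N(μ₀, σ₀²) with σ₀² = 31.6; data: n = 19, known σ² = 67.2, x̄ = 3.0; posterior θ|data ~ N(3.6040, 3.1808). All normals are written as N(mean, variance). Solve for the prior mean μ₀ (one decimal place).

The posterior mean is a precision-weighted average: μ_n = (τ₀μ₀ + τ_data·x̄)/(τ₀+τ_data), with τ₀=1/σ₀² and τ_data=n/σ².
Here τ₀ = 1/31.6 = 0.031646 and τ_data = 19/67.2 = 0.282738, so τ_n = 0.314384.
Rearranging for μ₀: μ₀ = (μ_n·τ_n − τ_data·x̄)/τ₀ = (3.6040·0.314384 − 0.282738·3.0) / 0.031646 = 0.284826/0.031646 ≈ 9.0.

μ₀ = 9.0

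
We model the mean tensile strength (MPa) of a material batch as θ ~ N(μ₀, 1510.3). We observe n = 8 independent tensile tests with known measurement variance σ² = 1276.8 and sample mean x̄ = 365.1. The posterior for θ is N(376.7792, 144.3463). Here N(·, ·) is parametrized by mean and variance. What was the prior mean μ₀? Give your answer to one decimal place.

μ₀ = 487.3

With known observation variance, the Normal–Normal posterior has precision τ_n = τ₀ + n/σ² and mean μ_n = (τ₀μ₀ + (n/σ²)x̄)/τ_n.
Here τ₀ = 1/1510.3 = 0.000662 and τ_data = 8/1276.8 = 0.006266, so τ_n = 0.006928.
Rearranging for μ₀: μ₀ = (μ_n·τ_n − τ_data·x̄)/τ₀ = (376.7792·0.006928 − 0.006266·365.1) / 0.000662 = 0.322610/0.000662 ≈ 487.3.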